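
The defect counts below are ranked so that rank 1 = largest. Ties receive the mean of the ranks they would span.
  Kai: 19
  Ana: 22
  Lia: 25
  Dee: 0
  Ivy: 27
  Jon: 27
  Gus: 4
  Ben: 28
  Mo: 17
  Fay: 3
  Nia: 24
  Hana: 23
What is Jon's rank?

Sorted (descending): 28, 27, 27, 25, 24, 23, 22, 19, 17, 4, 3, 0
The 2 values of 27 occupy positions 2–3 → average rank (2+3)/2 = 2.5.
Jon has value 27 → rank 2.5.

2.5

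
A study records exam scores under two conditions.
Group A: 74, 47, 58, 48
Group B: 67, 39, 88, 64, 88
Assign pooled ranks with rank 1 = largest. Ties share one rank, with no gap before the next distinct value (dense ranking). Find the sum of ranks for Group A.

20

Sorted (descending): 88, 88, 74, 67, 64, 58, 48, 47, 39
The 2 values of 88 share dense rank 1.
Remaining distinct values take the next consecutive integers.
Group A values → pooled ranks: 74→2, 47→7, 58→5, 48→6
Rank sum = 2 + 7 + 5 + 6 = 20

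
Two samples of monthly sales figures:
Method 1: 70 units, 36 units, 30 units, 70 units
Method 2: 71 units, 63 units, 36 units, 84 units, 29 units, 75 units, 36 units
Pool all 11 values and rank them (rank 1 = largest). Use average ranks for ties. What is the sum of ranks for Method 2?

Sorted (descending): 84, 75, 71, 70, 70, 63, 36, 36, 36, 30, 29
The 2 values of 70 occupy positions 4–5 → average rank (4+5)/2 = 4.5.
The 3 values of 36 occupy positions 7–9 → average rank 8.
Method 2 values → pooled ranks: 71→3, 63→6, 36→8, 84→1, 29→11, 75→2, 36→8
Rank sum = 3 + 6 + 8 + 1 + 11 + 2 + 8 = 39

39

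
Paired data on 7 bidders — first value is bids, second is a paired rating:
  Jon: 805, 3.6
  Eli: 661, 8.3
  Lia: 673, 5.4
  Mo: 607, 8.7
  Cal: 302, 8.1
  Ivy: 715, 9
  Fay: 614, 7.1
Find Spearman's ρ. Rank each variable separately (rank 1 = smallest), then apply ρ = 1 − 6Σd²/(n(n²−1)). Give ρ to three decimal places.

Ranks of variable 1: 7, 4, 5, 2, 1, 6, 3
Ranks of variable 2: 1, 5, 2, 6, 4, 7, 3
d = r₁ − r₂: 6, -1, 3, -4, -3, -1, 0
d²: 36, 1, 9, 16, 9, 1, 0; Σd² = 72
ρ = 1 − 6·72/(7·48) = 1 − 432/336 = -0.286

-0.286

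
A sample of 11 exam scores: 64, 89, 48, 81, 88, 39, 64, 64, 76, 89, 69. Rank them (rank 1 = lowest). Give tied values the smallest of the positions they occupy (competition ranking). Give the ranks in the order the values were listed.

3, 10, 2, 8, 9, 1, 3, 3, 7, 10, 6

Sorted (ascending): 39, 48, 64, 64, 64, 69, 76, 81, 88, 89, 89
The 3 values of 64 occupy positions 3–5 → each gets rank 3.
The 2 values of 89 occupy positions 10–11 → each gets rank 10.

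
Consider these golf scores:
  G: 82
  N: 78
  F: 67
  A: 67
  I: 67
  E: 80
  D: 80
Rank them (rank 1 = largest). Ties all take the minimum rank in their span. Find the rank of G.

Sorted (descending): 82, 80, 80, 78, 67, 67, 67
The 2 values of 80 occupy positions 2–3 → each gets rank 2.
The 3 values of 67 occupy positions 5–7 → each gets rank 5.
G has value 82 → rank 1.

1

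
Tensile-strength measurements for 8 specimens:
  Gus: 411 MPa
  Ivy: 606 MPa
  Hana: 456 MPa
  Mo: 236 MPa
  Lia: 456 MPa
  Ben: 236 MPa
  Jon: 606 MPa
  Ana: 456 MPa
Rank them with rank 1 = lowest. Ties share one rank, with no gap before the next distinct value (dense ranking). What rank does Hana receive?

3

Sorted (ascending): 236, 236, 411, 456, 456, 456, 606, 606
The 2 values of 236 share dense rank 1.
The 3 values of 456 share dense rank 3.
The 2 values of 606 share dense rank 4.
Remaining distinct values take the next consecutive integers.
Hana has value 456 MPa → rank 3.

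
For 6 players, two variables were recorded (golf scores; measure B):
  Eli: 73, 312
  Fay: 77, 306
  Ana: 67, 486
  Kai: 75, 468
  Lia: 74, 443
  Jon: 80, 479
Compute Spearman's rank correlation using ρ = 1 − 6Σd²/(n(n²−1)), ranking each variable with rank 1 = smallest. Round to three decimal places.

-0.200

Ranks of variable 1: 2, 5, 1, 4, 3, 6
Ranks of variable 2: 2, 1, 6, 4, 3, 5
d = r₁ − r₂: 0, 4, -5, 0, 0, 1
d²: 0, 16, 25, 0, 0, 1; Σd² = 42
ρ = 1 − 6·42/(6·35) = 1 − 252/210 = -0.200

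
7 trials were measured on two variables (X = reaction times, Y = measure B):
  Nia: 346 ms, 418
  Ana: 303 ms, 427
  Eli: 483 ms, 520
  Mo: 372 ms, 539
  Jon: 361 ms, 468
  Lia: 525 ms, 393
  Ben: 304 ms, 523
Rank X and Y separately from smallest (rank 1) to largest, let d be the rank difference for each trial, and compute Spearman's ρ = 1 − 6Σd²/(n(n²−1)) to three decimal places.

Ranks of variable 1: 3, 1, 6, 5, 4, 7, 2
Ranks of variable 2: 2, 3, 5, 7, 4, 1, 6
d = r₁ − r₂: 1, -2, 1, -2, 0, 6, -4
d²: 1, 4, 1, 4, 0, 36, 16; Σd² = 62
ρ = 1 − 6·62/(7·48) = 1 − 372/336 = -0.107

-0.107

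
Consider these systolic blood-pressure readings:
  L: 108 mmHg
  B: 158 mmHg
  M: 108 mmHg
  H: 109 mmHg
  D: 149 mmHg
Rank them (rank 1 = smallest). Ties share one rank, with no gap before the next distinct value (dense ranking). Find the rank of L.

Sorted (ascending): 108, 108, 109, 149, 158
The 2 values of 108 share dense rank 1.
Remaining distinct values take the next consecutive integers.
L has value 108 mmHg → rank 1.

1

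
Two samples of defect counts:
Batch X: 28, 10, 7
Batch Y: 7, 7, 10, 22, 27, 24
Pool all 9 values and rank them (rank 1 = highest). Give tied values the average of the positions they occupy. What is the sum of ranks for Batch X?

Sorted (descending): 28, 27, 24, 22, 10, 10, 7, 7, 7
The 2 values of 10 occupy positions 5–6 → average rank (5+6)/2 = 5.5.
The 3 values of 7 occupy positions 7–9 → average rank 8.
Batch X values → pooled ranks: 28→1, 10→5.5, 7→8
Rank sum = 1 + 5.5 + 8 = 14.5

14.5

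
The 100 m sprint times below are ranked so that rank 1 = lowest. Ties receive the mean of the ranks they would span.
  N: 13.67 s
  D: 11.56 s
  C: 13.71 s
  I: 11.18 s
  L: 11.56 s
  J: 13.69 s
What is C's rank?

Sorted (ascending): 11.18, 11.56, 11.56, 13.67, 13.69, 13.71
The 2 values of 11.56 occupy positions 2–3 → average rank (2+3)/2 = 2.5.
C has value 13.71 s → rank 6.

6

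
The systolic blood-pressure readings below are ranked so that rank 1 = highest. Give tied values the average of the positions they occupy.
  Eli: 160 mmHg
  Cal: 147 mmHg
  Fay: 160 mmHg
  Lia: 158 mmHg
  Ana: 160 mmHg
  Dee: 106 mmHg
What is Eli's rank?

Sorted (descending): 160, 160, 160, 158, 147, 106
The 3 values of 160 occupy positions 1–3 → average rank 2.
Eli has value 160 mmHg → rank 2.

2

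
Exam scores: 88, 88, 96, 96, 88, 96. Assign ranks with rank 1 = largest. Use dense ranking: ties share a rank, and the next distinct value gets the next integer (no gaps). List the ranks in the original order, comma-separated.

2, 2, 1, 1, 2, 1

Sorted (descending): 96, 96, 96, 88, 88, 88
The 3 values of 96 share dense rank 1.
The 3 values of 88 share dense rank 2.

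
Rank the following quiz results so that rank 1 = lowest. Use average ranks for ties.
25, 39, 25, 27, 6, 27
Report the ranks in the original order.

2.5, 6, 2.5, 4.5, 1, 4.5

Sorted (ascending): 6, 25, 25, 27, 27, 39
The 2 values of 25 occupy positions 2–3 → average rank (2+3)/2 = 2.5.
The 2 values of 27 occupy positions 4–5 → average rank (4+5)/2 = 4.5.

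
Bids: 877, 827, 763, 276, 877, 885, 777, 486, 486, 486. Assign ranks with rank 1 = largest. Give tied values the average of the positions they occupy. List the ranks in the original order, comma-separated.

Sorted (descending): 885, 877, 877, 827, 777, 763, 486, 486, 486, 276
The 2 values of 877 occupy positions 2–3 → average rank (2+3)/2 = 2.5.
The 3 values of 486 occupy positions 7–9 → average rank 8.

2.5, 4, 6, 10, 2.5, 1, 5, 8, 8, 8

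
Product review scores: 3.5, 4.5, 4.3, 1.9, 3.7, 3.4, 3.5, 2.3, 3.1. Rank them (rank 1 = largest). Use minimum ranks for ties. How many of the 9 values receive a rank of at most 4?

Sorted (descending): 4.5, 4.3, 3.7, 3.5, 3.5, 3.4, 3.1, 2.3, 1.9
The 2 values of 3.5 occupy positions 4–5 → each gets rank 4.
Ranks ≤ 4: {1, 2, 3, 4, 4} → 5 values.

5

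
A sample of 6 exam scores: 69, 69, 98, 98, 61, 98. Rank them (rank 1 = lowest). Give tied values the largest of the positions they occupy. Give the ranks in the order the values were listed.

Sorted (ascending): 61, 69, 69, 98, 98, 98
The 2 values of 69 occupy positions 2–3 → each gets rank 3.
The 3 values of 98 occupy positions 4–6 → each gets rank 6.

3, 3, 6, 6, 1, 6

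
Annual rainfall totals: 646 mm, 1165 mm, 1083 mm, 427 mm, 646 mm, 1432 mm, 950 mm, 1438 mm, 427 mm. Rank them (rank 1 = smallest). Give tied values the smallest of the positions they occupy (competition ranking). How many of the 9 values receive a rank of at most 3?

Sorted (ascending): 427, 427, 646, 646, 950, 1083, 1165, 1432, 1438
The 2 values of 427 occupy positions 1–2 → each gets rank 1.
The 2 values of 646 occupy positions 3–4 → each gets rank 3.
Ranks ≤ 3: {1, 1, 3, 3} → 4 values.

4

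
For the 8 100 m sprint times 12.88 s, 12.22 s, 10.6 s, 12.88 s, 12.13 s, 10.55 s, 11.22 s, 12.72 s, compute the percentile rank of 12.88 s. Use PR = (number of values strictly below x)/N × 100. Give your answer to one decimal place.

75.0

N = 8.
Strictly below 12.88: 6. Equal to 12.88: 2.
PR = 6/8 × 100 = 75.0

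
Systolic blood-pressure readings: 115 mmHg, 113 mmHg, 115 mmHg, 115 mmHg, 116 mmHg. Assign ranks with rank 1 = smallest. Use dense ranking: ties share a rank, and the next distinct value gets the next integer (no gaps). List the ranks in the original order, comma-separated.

Sorted (ascending): 113, 115, 115, 115, 116
The 3 values of 115 share dense rank 2.
Remaining distinct values take the next consecutive integers.

2, 1, 2, 2, 3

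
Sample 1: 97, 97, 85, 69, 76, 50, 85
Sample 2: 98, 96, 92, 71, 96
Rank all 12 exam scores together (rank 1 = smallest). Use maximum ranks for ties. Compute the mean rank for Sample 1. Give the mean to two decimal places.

5.86

Sorted (ascending): 50, 69, 71, 76, 85, 85, 92, 96, 96, 97, 97, 98
The 2 values of 85 occupy positions 5–6 → each gets rank 6.
The 2 values of 96 occupy positions 8–9 → each gets rank 9.
The 2 values of 97 occupy positions 10–11 → each gets rank 11.
Sample 1 values → pooled ranks: 97→11, 97→11, 85→6, 69→2, 76→4, 50→1, 85→6
Mean rank = (11 + 11 + 6 + 2 + 4 + 1 + 6) / 7 = 5.86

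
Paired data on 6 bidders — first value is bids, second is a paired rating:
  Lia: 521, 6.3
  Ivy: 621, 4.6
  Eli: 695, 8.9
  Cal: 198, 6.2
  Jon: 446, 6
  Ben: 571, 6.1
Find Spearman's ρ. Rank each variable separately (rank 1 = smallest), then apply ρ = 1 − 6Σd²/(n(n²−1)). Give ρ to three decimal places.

Ranks of variable 1: 3, 5, 6, 1, 2, 4
Ranks of variable 2: 5, 1, 6, 4, 2, 3
d = r₁ − r₂: -2, 4, 0, -3, 0, 1
d²: 4, 16, 0, 9, 0, 1; Σd² = 30
ρ = 1 − 6·30/(6·35) = 1 − 180/210 = 0.143

0.143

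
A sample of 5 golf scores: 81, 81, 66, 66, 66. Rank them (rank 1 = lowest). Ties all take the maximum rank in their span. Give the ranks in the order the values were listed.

5, 5, 3, 3, 3

Sorted (ascending): 66, 66, 66, 81, 81
The 3 values of 66 occupy positions 1–3 → each gets rank 3.
The 2 values of 81 occupy positions 4–5 → each gets rank 5.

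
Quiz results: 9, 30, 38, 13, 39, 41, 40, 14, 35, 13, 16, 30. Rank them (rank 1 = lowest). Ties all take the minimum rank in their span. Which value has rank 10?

39

Sorted (ascending): 9, 13, 13, 14, 16, 30, 30, 35, 38, 39, 40, 41
The 2 values of 13 occupy positions 2–3 → each gets rank 2.
The 2 values of 30 occupy positions 6–7 → each gets rank 6.
Rank 10 → value 39.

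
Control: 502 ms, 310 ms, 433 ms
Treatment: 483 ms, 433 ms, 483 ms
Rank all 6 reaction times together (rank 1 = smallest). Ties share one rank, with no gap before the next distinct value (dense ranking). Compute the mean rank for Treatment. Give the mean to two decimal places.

Sorted (ascending): 310, 433, 433, 483, 483, 502
The 2 values of 433 share dense rank 2.
The 2 values of 483 share dense rank 3.
Remaining distinct values take the next consecutive integers.
Treatment values → pooled ranks: 483→3, 433→2, 483→3
Mean rank = (3 + 2 + 3) / 3 = 2.67

2.67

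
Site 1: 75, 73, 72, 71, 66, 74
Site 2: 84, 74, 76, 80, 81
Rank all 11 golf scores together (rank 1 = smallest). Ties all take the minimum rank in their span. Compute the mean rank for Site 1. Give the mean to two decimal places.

3.67

Sorted (ascending): 66, 71, 72, 73, 74, 74, 75, 76, 80, 81, 84
The 2 values of 74 occupy positions 5–6 → each gets rank 5.
Site 1 values → pooled ranks: 75→7, 73→4, 72→3, 71→2, 66→1, 74→5
Mean rank = (7 + 4 + 3 + 2 + 1 + 5) / 6 = 3.67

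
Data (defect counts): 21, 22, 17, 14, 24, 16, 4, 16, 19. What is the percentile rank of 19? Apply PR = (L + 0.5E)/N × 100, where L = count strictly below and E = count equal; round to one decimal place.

61.1

N = 9.
Strictly below 19: 5. Equal to 19: 1.
PR = (5 + 0.5·1)/9 × 100 = 61.1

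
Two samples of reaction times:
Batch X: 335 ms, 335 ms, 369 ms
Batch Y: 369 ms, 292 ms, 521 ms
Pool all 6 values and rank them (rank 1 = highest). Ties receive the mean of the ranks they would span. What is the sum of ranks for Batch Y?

9.5

Sorted (descending): 521, 369, 369, 335, 335, 292
The 2 values of 369 occupy positions 2–3 → average rank (2+3)/2 = 2.5.
The 2 values of 335 occupy positions 4–5 → average rank (4+5)/2 = 4.5.
Batch Y values → pooled ranks: 369→2.5, 292→6, 521→1
Rank sum = 2.5 + 6 + 1 = 9.5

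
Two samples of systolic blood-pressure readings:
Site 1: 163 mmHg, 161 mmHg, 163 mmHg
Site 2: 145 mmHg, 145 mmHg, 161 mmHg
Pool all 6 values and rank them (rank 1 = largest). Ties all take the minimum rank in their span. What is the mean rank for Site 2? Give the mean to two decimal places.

4.33

Sorted (descending): 163, 163, 161, 161, 145, 145
The 2 values of 163 occupy positions 1–2 → each gets rank 1.
The 2 values of 161 occupy positions 3–4 → each gets rank 3.
The 2 values of 145 occupy positions 5–6 → each gets rank 5.
Site 2 values → pooled ranks: 145→5, 145→5, 161→3
Mean rank = (5 + 5 + 3) / 3 = 4.33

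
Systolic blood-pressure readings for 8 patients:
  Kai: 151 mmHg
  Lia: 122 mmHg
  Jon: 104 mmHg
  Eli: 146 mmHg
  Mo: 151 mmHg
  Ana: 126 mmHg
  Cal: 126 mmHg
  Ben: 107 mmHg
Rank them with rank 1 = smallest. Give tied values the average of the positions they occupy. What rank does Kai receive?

Sorted (ascending): 104, 107, 122, 126, 126, 146, 151, 151
The 2 values of 126 occupy positions 4–5 → average rank (4+5)/2 = 4.5.
The 2 values of 151 occupy positions 7–8 → average rank (7+8)/2 = 7.5.
Kai has value 151 mmHg → rank 7.5.

7.5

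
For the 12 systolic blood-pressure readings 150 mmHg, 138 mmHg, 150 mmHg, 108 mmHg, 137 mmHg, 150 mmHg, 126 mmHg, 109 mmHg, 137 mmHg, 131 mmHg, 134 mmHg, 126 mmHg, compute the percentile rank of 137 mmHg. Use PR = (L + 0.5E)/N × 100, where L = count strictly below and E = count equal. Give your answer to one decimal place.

N = 12.
Strictly below 137: 6. Equal to 137: 2.
PR = (6 + 0.5·2)/12 × 100 = 58.3

58.3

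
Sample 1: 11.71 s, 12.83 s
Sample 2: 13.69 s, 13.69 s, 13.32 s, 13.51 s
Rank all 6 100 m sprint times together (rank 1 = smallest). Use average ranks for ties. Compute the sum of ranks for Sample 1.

3

Sorted (ascending): 11.71, 12.83, 13.32, 13.51, 13.69, 13.69
The 2 values of 13.69 occupy positions 5–6 → average rank (5+6)/2 = 5.5.
Sample 1 values → pooled ranks: 11.71→1, 12.83→2
Rank sum = 1 + 2 = 3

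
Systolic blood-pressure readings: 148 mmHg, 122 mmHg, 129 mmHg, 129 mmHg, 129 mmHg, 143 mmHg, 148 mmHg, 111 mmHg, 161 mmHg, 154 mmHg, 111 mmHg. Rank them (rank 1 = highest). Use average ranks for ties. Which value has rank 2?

Sorted (descending): 161, 154, 148, 148, 143, 129, 129, 129, 122, 111, 111
The 2 values of 148 occupy positions 3–4 → average rank (3+4)/2 = 3.5.
The 3 values of 129 occupy positions 6–8 → average rank 7.
The 2 values of 111 occupy positions 10–11 → average rank (10+11)/2 = 10.5.
Rank 2 → value 154.

154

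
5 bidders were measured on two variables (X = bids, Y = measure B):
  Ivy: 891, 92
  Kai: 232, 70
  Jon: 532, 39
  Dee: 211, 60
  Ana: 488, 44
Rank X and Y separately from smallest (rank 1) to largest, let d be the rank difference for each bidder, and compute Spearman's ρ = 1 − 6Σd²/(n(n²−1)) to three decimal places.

0.100

Ranks of variable 1: 5, 2, 4, 1, 3
Ranks of variable 2: 5, 4, 1, 3, 2
d = r₁ − r₂: 0, -2, 3, -2, 1
d²: 0, 4, 9, 4, 1; Σd² = 18
ρ = 1 − 6·18/(5·24) = 1 − 108/120 = 0.100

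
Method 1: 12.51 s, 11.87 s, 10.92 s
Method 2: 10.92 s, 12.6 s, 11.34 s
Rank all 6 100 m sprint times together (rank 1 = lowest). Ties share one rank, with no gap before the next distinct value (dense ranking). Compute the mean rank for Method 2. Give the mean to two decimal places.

Sorted (ascending): 10.92, 10.92, 11.34, 11.87, 12.51, 12.6
The 2 values of 10.92 share dense rank 1.
Remaining distinct values take the next consecutive integers.
Method 2 values → pooled ranks: 10.92→1, 12.6→5, 11.34→2
Mean rank = (1 + 5 + 2) / 3 = 2.67

2.67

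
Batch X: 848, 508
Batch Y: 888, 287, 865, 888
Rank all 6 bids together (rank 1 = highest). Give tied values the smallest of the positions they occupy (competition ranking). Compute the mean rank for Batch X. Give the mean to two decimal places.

Sorted (descending): 888, 888, 865, 848, 508, 287
The 2 values of 888 occupy positions 1–2 → each gets rank 1.
Batch X values → pooled ranks: 848→4, 508→5
Mean rank = (4 + 5) / 2 = 4.50

4.50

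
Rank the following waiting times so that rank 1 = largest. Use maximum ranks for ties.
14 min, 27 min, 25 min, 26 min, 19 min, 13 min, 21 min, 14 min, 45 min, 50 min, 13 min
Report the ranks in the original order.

Sorted (descending): 50, 45, 27, 26, 25, 21, 19, 14, 14, 13, 13
The 2 values of 14 occupy positions 8–9 → each gets rank 9.
The 2 values of 13 occupy positions 10–11 → each gets rank 11.

9, 3, 5, 4, 7, 11, 6, 9, 2, 1, 11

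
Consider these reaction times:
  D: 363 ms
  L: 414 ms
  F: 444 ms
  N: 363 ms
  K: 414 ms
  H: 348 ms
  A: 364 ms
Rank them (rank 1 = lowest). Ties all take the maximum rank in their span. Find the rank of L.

6

Sorted (ascending): 348, 363, 363, 364, 414, 414, 444
The 2 values of 363 occupy positions 2–3 → each gets rank 3.
The 2 values of 414 occupy positions 5–6 → each gets rank 6.
L has value 414 ms → rank 6.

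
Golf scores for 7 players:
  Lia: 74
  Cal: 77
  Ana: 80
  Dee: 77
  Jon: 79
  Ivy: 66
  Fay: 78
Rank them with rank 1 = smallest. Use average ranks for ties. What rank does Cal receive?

3.5

Sorted (ascending): 66, 74, 77, 77, 78, 79, 80
The 2 values of 77 occupy positions 3–4 → average rank (3+4)/2 = 3.5.
Cal has value 77 → rank 3.5.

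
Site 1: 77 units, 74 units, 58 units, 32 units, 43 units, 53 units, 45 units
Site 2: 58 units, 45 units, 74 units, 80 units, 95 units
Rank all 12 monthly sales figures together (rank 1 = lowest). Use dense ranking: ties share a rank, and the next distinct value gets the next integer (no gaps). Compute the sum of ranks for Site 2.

31

Sorted (ascending): 32, 43, 45, 45, 53, 58, 58, 74, 74, 77, 80, 95
The 2 values of 45 share dense rank 3.
The 2 values of 58 share dense rank 5.
The 2 values of 74 share dense rank 6.
Remaining distinct values take the next consecutive integers.
Site 2 values → pooled ranks: 58→5, 45→3, 74→6, 80→8, 95→9
Rank sum = 5 + 3 + 6 + 8 + 9 = 31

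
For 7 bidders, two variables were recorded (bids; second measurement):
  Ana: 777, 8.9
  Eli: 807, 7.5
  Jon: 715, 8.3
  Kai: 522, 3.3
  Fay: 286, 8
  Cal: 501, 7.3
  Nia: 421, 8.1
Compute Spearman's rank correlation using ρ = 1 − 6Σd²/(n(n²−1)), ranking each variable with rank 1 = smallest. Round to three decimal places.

Ranks of variable 1: 6, 7, 5, 4, 1, 3, 2
Ranks of variable 2: 7, 3, 6, 1, 4, 2, 5
d = r₁ − r₂: -1, 4, -1, 3, -3, 1, -3
d²: 1, 16, 1, 9, 9, 1, 9; Σd² = 46
ρ = 1 − 6·46/(7·48) = 1 − 276/336 = 0.179

0.179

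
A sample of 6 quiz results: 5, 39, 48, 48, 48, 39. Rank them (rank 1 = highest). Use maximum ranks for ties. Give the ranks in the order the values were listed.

6, 5, 3, 3, 3, 5

Sorted (descending): 48, 48, 48, 39, 39, 5
The 3 values of 48 occupy positions 1–3 → each gets rank 3.
The 2 values of 39 occupy positions 4–5 → each gets rank 5.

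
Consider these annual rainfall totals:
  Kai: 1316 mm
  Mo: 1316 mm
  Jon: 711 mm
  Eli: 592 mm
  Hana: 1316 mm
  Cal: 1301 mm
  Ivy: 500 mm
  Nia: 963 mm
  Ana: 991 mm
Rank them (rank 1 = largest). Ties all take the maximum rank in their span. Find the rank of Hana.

3

Sorted (descending): 1316, 1316, 1316, 1301, 991, 963, 711, 592, 500
The 3 values of 1316 occupy positions 1–3 → each gets rank 3.
Hana has value 1316 mm → rank 3.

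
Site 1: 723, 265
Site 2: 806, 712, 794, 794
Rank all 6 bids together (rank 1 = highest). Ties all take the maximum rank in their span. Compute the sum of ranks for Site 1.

Sorted (descending): 806, 794, 794, 723, 712, 265
The 2 values of 794 occupy positions 2–3 → each gets rank 3.
Site 1 values → pooled ranks: 723→4, 265→6
Rank sum = 4 + 6 = 10

10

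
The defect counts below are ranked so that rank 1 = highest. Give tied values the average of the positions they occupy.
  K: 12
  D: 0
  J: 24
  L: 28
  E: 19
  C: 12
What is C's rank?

Sorted (descending): 28, 24, 19, 12, 12, 0
The 2 values of 12 occupy positions 4–5 → average rank (4+5)/2 = 4.5.
C has value 12 → rank 4.5.

4.5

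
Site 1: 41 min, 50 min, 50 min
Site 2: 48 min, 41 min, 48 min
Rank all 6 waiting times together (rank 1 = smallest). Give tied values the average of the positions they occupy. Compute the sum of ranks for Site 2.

Sorted (ascending): 41, 41, 48, 48, 50, 50
The 2 values of 41 occupy positions 1–2 → average rank (1+2)/2 = 1.5.
The 2 values of 48 occupy positions 3–4 → average rank (3+4)/2 = 3.5.
The 2 values of 50 occupy positions 5–6 → average rank (5+6)/2 = 5.5.
Site 2 values → pooled ranks: 48→3.5, 41→1.5, 48→3.5
Rank sum = 3.5 + 1.5 + 3.5 = 8.5

8.5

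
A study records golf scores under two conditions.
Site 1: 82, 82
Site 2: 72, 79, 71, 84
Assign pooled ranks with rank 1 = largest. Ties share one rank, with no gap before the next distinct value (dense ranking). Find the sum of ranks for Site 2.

13

Sorted (descending): 84, 82, 82, 79, 72, 71
The 2 values of 82 share dense rank 2.
Remaining distinct values take the next consecutive integers.
Site 2 values → pooled ranks: 72→4, 79→3, 71→5, 84→1
Rank sum = 4 + 3 + 5 + 1 = 13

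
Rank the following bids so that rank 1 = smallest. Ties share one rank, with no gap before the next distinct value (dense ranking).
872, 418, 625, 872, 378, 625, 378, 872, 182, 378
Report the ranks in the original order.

5, 3, 4, 5, 2, 4, 2, 5, 1, 2

Sorted (ascending): 182, 378, 378, 378, 418, 625, 625, 872, 872, 872
The 3 values of 378 share dense rank 2.
The 2 values of 625 share dense rank 4.
The 3 values of 872 share dense rank 5.
Remaining distinct values take the next consecutive integers.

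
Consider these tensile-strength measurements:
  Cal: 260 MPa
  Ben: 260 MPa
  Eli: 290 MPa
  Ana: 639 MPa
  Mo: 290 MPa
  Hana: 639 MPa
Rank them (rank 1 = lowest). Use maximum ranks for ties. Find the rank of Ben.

2

Sorted (ascending): 260, 260, 290, 290, 639, 639
The 2 values of 260 occupy positions 1–2 → each gets rank 2.
The 2 values of 290 occupy positions 3–4 → each gets rank 4.
The 2 values of 639 occupy positions 5–6 → each gets rank 6.
Ben has value 260 MPa → rank 2.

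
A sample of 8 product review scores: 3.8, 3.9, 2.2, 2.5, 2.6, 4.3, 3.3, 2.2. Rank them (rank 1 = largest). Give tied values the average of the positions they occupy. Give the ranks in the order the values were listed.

Sorted (descending): 4.3, 3.9, 3.8, 3.3, 2.6, 2.5, 2.2, 2.2
The 2 values of 2.2 occupy positions 7–8 → average rank (7+8)/2 = 7.5.

3, 2, 7.5, 6, 5, 1, 4, 7.5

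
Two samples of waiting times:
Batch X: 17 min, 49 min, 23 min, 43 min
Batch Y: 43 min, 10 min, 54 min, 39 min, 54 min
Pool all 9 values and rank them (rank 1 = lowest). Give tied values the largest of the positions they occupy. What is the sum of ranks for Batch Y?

Sorted (ascending): 10, 17, 23, 39, 43, 43, 49, 54, 54
The 2 values of 43 occupy positions 5–6 → each gets rank 6.
The 2 values of 54 occupy positions 8–9 → each gets rank 9.
Batch Y values → pooled ranks: 43→6, 10→1, 54→9, 39→4, 54→9
Rank sum = 6 + 1 + 9 + 4 + 9 = 29

29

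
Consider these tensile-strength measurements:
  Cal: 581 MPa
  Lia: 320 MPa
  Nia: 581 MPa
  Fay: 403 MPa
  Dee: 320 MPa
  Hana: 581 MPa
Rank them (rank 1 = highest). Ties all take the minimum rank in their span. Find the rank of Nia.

1

Sorted (descending): 581, 581, 581, 403, 320, 320
The 3 values of 581 occupy positions 1–3 → each gets rank 1.
The 2 values of 320 occupy positions 5–6 → each gets rank 5.
Nia has value 581 MPa → rank 1.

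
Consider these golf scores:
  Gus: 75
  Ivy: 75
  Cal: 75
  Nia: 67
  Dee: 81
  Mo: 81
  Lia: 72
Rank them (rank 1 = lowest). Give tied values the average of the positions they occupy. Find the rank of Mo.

Sorted (ascending): 67, 72, 75, 75, 75, 81, 81
The 3 values of 75 occupy positions 3–5 → average rank 4.
The 2 values of 81 occupy positions 6–7 → average rank (6+7)/2 = 6.5.
Mo has value 81 → rank 6.5.

6.5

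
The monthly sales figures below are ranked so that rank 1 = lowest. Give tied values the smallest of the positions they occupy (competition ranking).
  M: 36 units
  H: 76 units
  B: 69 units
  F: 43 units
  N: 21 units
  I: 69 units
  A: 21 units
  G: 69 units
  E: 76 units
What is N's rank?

1

Sorted (ascending): 21, 21, 36, 43, 69, 69, 69, 76, 76
The 2 values of 21 occupy positions 1–2 → each gets rank 1.
The 3 values of 69 occupy positions 5–7 → each gets rank 5.
The 2 values of 76 occupy positions 8–9 → each gets rank 8.
N has value 21 units → rank 1.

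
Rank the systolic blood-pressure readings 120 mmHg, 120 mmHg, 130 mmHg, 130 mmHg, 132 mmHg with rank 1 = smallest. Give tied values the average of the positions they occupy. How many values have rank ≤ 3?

Sorted (ascending): 120, 120, 130, 130, 132
The 2 values of 120 occupy positions 1–2 → average rank (1+2)/2 = 1.5.
The 2 values of 130 occupy positions 3–4 → average rank (3+4)/2 = 3.5.
Ranks ≤ 3: {1.5, 1.5} → 2 values.

2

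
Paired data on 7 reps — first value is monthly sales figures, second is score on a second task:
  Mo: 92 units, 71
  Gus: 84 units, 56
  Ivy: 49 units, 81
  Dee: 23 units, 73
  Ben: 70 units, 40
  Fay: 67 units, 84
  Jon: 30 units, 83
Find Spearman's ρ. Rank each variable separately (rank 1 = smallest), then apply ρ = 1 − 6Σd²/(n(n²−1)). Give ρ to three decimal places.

-0.536

Ranks of variable 1: 7, 6, 3, 1, 5, 4, 2
Ranks of variable 2: 3, 2, 5, 4, 1, 7, 6
d = r₁ − r₂: 4, 4, -2, -3, 4, -3, -4
d²: 16, 16, 4, 9, 16, 9, 16; Σd² = 86
ρ = 1 − 6·86/(7·48) = 1 − 516/336 = -0.536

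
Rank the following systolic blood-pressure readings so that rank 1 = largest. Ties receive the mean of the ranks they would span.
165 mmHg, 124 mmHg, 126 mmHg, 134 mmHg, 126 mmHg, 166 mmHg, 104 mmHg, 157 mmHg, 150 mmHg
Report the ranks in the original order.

2, 8, 6.5, 5, 6.5, 1, 9, 3, 4

Sorted (descending): 166, 165, 157, 150, 134, 126, 126, 124, 104
The 2 values of 126 occupy positions 6–7 → average rank (6+7)/2 = 6.5.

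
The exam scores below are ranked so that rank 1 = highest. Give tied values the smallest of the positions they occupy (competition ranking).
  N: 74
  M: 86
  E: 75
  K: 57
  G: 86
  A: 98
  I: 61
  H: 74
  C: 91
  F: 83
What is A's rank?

Sorted (descending): 98, 91, 86, 86, 83, 75, 74, 74, 61, 57
The 2 values of 86 occupy positions 3–4 → each gets rank 3.
The 2 values of 74 occupy positions 7–8 → each gets rank 7.
A has value 98 → rank 1.

1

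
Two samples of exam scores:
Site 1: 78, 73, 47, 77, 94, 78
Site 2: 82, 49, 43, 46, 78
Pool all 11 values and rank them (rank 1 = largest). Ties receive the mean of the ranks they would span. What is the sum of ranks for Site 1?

Sorted (descending): 94, 82, 78, 78, 78, 77, 73, 49, 47, 46, 43
The 3 values of 78 occupy positions 3–5 → average rank 4.
Site 1 values → pooled ranks: 78→4, 73→7, 47→9, 77→6, 94→1, 78→4
Rank sum = 4 + 7 + 9 + 6 + 1 + 4 = 31

31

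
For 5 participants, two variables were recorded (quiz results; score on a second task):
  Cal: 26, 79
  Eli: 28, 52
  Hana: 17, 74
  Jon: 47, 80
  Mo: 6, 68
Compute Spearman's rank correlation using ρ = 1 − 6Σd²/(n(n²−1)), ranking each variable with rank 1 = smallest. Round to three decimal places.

Ranks of variable 1: 3, 4, 2, 5, 1
Ranks of variable 2: 4, 1, 3, 5, 2
d = r₁ − r₂: -1, 3, -1, 0, -1
d²: 1, 9, 1, 0, 1; Σd² = 12
ρ = 1 − 6·12/(5·24) = 1 − 72/120 = 0.400

0.400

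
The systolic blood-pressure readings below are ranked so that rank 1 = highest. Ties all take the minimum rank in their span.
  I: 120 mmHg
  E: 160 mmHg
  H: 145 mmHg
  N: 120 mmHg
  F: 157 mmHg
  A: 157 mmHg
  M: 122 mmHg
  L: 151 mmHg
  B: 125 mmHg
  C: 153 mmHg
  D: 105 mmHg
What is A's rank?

2

Sorted (descending): 160, 157, 157, 153, 151, 145, 125, 122, 120, 120, 105
The 2 values of 157 occupy positions 2–3 → each gets rank 2.
The 2 values of 120 occupy positions 9–10 → each gets rank 9.
A has value 157 mmHg → rank 2.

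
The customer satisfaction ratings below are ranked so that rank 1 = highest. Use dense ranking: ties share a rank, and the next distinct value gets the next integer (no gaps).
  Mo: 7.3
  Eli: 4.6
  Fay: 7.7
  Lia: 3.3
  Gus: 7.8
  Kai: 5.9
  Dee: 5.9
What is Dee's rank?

4

Sorted (descending): 7.8, 7.7, 7.3, 5.9, 5.9, 4.6, 3.3
The 2 values of 5.9 share dense rank 4.
Remaining distinct values take the next consecutive integers.
Dee has value 5.9 → rank 4.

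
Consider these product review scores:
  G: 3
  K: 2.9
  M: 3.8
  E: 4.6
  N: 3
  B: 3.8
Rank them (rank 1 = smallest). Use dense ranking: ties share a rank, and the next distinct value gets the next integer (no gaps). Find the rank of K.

Sorted (ascending): 2.9, 3, 3, 3.8, 3.8, 4.6
The 2 values of 3 share dense rank 2.
The 2 values of 3.8 share dense rank 3.
Remaining distinct values take the next consecutive integers.
K has value 2.9 → rank 1.

1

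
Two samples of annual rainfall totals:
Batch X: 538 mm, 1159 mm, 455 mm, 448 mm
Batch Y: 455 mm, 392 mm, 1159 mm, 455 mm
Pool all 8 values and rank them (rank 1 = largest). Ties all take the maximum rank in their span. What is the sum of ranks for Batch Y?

Sorted (descending): 1159, 1159, 538, 455, 455, 455, 448, 392
The 2 values of 1159 occupy positions 1–2 → each gets rank 2.
The 3 values of 455 occupy positions 4–6 → each gets rank 6.
Batch Y values → pooled ranks: 455→6, 392→8, 1159→2, 455→6
Rank sum = 6 + 8 + 2 + 6 = 22

22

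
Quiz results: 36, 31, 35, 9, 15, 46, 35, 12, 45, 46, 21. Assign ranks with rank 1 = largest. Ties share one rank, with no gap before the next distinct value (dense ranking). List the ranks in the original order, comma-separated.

3, 5, 4, 9, 7, 1, 4, 8, 2, 1, 6

Sorted (descending): 46, 46, 45, 36, 35, 35, 31, 21, 15, 12, 9
The 2 values of 46 share dense rank 1.
The 2 values of 35 share dense rank 4.
Remaining distinct values take the next consecutive integers.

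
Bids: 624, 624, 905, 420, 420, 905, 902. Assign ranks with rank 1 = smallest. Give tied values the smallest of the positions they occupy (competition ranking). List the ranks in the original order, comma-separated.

Sorted (ascending): 420, 420, 624, 624, 902, 905, 905
The 2 values of 420 occupy positions 1–2 → each gets rank 1.
The 2 values of 624 occupy positions 3–4 → each gets rank 3.
The 2 values of 905 occupy positions 6–7 → each gets rank 6.

3, 3, 6, 1, 1, 6, 5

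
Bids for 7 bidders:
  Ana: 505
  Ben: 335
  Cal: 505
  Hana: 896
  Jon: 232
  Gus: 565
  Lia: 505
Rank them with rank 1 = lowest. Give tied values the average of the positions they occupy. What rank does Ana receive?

Sorted (ascending): 232, 335, 505, 505, 505, 565, 896
The 3 values of 505 occupy positions 3–5 → average rank 4.
Ana has value 505 → rank 4.

4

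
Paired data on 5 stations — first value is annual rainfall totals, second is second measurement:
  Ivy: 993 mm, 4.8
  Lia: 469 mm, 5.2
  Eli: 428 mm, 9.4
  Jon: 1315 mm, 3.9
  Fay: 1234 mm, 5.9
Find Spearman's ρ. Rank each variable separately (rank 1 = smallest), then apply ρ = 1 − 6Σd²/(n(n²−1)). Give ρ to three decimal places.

Ranks of variable 1: 3, 2, 1, 5, 4
Ranks of variable 2: 2, 3, 5, 1, 4
d = r₁ − r₂: 1, -1, -4, 4, 0
d²: 1, 1, 16, 16, 0; Σd² = 34
ρ = 1 − 6·34/(5·24) = 1 − 204/120 = -0.700

-0.700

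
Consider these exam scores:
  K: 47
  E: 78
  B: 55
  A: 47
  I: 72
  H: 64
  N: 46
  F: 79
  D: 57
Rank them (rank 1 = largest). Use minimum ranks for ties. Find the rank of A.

Sorted (descending): 79, 78, 72, 64, 57, 55, 47, 47, 46
The 2 values of 47 occupy positions 7–8 → each gets rank 7.
A has value 47 → rank 7.

7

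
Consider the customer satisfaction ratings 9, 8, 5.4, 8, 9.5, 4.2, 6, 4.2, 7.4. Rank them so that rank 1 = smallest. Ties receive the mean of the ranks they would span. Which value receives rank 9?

Sorted (ascending): 4.2, 4.2, 5.4, 6, 7.4, 8, 8, 9, 9.5
The 2 values of 4.2 occupy positions 1–2 → average rank (1+2)/2 = 1.5.
The 2 values of 8 occupy positions 6–7 → average rank (6+7)/2 = 6.5.
Rank 9 → value 9.5.

9.5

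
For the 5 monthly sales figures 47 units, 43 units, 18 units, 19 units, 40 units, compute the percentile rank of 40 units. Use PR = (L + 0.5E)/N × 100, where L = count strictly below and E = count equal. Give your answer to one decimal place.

50.0

N = 5.
Strictly below 40: 2. Equal to 40: 1.
PR = (2 + 0.5·1)/5 × 100 = 50.0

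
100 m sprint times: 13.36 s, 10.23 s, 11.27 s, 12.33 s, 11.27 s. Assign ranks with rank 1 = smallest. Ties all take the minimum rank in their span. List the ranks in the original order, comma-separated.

Sorted (ascending): 10.23, 11.27, 11.27, 12.33, 13.36
The 2 values of 11.27 occupy positions 2–3 → each gets rank 2.

5, 1, 2, 4, 2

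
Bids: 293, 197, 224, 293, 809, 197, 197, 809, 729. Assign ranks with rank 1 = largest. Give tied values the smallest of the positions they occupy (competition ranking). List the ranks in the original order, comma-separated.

4, 7, 6, 4, 1, 7, 7, 1, 3

Sorted (descending): 809, 809, 729, 293, 293, 224, 197, 197, 197
The 2 values of 809 occupy positions 1–2 → each gets rank 1.
The 2 values of 293 occupy positions 4–5 → each gets rank 4.
The 3 values of 197 occupy positions 7–9 → each gets rank 7.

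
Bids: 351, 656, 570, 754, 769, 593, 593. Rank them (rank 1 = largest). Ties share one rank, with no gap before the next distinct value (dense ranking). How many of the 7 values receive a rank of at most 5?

6

Sorted (descending): 769, 754, 656, 593, 593, 570, 351
The 2 values of 593 share dense rank 4.
Remaining distinct values take the next consecutive integers.
Ranks ≤ 5: {1, 2, 3, 4, 4, 5} → 6 values.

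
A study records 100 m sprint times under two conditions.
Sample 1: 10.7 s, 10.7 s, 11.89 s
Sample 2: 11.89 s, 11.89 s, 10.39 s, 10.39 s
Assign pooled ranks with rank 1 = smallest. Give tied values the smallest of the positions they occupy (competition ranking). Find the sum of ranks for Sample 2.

Sorted (ascending): 10.39, 10.39, 10.7, 10.7, 11.89, 11.89, 11.89
The 2 values of 10.39 occupy positions 1–2 → each gets rank 1.
The 2 values of 10.7 occupy positions 3–4 → each gets rank 3.
The 3 values of 11.89 occupy positions 5–7 → each gets rank 5.
Sample 2 values → pooled ranks: 11.89→5, 11.89→5, 10.39→1, 10.39→1
Rank sum = 5 + 5 + 1 + 1 = 12

12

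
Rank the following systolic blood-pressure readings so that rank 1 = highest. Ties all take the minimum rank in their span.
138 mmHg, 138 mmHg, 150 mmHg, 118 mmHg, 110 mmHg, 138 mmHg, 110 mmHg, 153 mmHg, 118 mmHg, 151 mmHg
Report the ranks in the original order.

4, 4, 3, 7, 9, 4, 9, 1, 7, 2

Sorted (descending): 153, 151, 150, 138, 138, 138, 118, 118, 110, 110
The 3 values of 138 occupy positions 4–6 → each gets rank 4.
The 2 values of 118 occupy positions 7–8 → each gets rank 7.
The 2 values of 110 occupy positions 9–10 → each gets rank 9.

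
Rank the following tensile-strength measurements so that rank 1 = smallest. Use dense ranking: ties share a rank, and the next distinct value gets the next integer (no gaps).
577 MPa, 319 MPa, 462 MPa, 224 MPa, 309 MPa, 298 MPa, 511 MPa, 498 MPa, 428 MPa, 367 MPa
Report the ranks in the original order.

Sorted (ascending): 224, 298, 309, 319, 367, 428, 462, 498, 511, 577
No ties — each value takes its position as its rank.

10, 4, 7, 1, 3, 2, 9, 8, 6, 5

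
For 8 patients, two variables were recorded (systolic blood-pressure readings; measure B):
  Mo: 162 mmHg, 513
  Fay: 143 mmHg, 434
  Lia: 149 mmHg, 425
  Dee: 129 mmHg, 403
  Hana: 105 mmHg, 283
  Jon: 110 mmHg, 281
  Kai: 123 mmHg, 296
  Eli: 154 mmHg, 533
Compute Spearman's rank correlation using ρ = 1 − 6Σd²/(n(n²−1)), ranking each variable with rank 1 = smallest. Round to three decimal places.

0.929

Ranks of variable 1: 8, 5, 6, 4, 1, 2, 3, 7
Ranks of variable 2: 7, 6, 5, 4, 2, 1, 3, 8
d = r₁ − r₂: 1, -1, 1, 0, -1, 1, 0, -1
d²: 1, 1, 1, 0, 1, 1, 0, 1; Σd² = 6
ρ = 1 − 6·6/(8·63) = 1 − 36/504 = 0.929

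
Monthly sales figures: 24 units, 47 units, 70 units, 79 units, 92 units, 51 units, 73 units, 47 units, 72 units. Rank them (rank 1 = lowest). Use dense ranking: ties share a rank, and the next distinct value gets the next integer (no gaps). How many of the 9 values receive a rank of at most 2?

3

Sorted (ascending): 24, 47, 47, 51, 70, 72, 73, 79, 92
The 2 values of 47 share dense rank 2.
Remaining distinct values take the next consecutive integers.
Ranks ≤ 2: {1, 2, 2} → 3 values.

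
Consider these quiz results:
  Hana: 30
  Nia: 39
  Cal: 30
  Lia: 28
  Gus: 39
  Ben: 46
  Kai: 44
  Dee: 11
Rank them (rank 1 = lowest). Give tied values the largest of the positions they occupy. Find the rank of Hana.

4

Sorted (ascending): 11, 28, 30, 30, 39, 39, 44, 46
The 2 values of 30 occupy positions 3–4 → each gets rank 4.
The 2 values of 39 occupy positions 5–6 → each gets rank 6.
Hana has value 30 → rank 4.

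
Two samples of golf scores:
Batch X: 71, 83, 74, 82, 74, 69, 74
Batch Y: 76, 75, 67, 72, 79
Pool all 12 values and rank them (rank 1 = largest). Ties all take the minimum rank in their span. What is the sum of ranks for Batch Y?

33

Sorted (descending): 83, 82, 79, 76, 75, 74, 74, 74, 72, 71, 69, 67
The 3 values of 74 occupy positions 6–8 → each gets rank 6.
Batch Y values → pooled ranks: 76→4, 75→5, 67→12, 72→9, 79→3
Rank sum = 4 + 5 + 12 + 9 + 3 = 33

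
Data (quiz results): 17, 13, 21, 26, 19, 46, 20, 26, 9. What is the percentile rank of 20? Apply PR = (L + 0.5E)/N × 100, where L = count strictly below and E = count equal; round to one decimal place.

N = 9.
Strictly below 20: 4. Equal to 20: 1.
PR = (4 + 0.5·1)/9 × 100 = 50.0

50.0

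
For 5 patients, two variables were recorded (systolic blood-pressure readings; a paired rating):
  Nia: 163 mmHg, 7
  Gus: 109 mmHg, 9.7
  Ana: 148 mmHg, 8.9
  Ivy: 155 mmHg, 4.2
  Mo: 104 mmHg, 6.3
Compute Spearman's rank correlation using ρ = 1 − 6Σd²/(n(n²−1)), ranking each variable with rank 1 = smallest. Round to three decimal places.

-0.200

Ranks of variable 1: 5, 2, 3, 4, 1
Ranks of variable 2: 3, 5, 4, 1, 2
d = r₁ − r₂: 2, -3, -1, 3, -1
d²: 4, 9, 1, 9, 1; Σd² = 24
ρ = 1 − 6·24/(5·24) = 1 − 144/120 = -0.200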